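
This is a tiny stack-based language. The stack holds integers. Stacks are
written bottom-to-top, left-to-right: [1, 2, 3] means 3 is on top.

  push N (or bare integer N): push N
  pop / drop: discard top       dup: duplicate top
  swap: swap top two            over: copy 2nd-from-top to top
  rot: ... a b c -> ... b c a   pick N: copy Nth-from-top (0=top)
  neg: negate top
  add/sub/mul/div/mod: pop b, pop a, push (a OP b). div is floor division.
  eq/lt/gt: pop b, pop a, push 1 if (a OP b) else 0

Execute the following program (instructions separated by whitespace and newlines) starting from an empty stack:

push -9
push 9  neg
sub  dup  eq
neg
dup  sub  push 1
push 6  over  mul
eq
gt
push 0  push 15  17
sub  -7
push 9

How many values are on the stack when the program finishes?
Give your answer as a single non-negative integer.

Answer: 5

Derivation:
After 'push -9': stack = [-9] (depth 1)
After 'push 9': stack = [-9, 9] (depth 2)
After 'neg': stack = [-9, -9] (depth 2)
After 'sub': stack = [0] (depth 1)
After 'dup': stack = [0, 0] (depth 2)
After 'eq': stack = [1] (depth 1)
After 'neg': stack = [-1] (depth 1)
After 'dup': stack = [-1, -1] (depth 2)
After 'sub': stack = [0] (depth 1)
After 'push 1': stack = [0, 1] (depth 2)
  ...
After 'over': stack = [0, 1, 6, 1] (depth 4)
After 'mul': stack = [0, 1, 6] (depth 3)
After 'eq': stack = [0, 0] (depth 2)
After 'gt': stack = [0] (depth 1)
After 'push 0': stack = [0, 0] (depth 2)
After 'push 15': stack = [0, 0, 15] (depth 3)
After 'push 17': stack = [0, 0, 15, 17] (depth 4)
After 'sub': stack = [0, 0, -2] (depth 3)
After 'push -7': stack = [0, 0, -2, -7] (depth 4)
After 'push 9': stack = [0, 0, -2, -7, 9] (depth 5)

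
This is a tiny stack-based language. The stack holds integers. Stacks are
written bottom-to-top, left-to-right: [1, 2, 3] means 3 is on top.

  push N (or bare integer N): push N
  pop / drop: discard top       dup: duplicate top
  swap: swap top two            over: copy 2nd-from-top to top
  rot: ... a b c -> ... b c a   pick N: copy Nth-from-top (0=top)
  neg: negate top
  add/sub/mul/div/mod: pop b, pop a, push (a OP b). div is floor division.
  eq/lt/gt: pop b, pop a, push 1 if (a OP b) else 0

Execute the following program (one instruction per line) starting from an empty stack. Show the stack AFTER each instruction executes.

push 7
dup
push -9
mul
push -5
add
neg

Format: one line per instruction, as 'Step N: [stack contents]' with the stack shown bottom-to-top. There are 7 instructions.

Step 1: [7]
Step 2: [7, 7]
Step 3: [7, 7, -9]
Step 4: [7, -63]
Step 5: [7, -63, -5]
Step 6: [7, -68]
Step 7: [7, 68]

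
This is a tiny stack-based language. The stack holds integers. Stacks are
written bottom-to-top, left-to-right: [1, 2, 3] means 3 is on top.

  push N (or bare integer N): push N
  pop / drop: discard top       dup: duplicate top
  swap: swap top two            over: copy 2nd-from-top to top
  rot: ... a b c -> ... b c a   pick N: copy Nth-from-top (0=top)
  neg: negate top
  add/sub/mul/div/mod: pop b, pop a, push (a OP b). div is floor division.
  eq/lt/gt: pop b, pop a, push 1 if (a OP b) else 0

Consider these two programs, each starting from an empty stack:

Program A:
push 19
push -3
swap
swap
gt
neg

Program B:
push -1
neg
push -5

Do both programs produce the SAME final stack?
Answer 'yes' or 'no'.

Program A trace:
  After 'push 19': [19]
  After 'push -3': [19, -3]
  After 'swap': [-3, 19]
  After 'swap': [19, -3]
  After 'gt': [1]
  After 'neg': [-1]
Program A final stack: [-1]

Program B trace:
  After 'push -1': [-1]
  After 'neg': [1]
  After 'push -5': [1, -5]
Program B final stack: [1, -5]
Same: no

Answer: no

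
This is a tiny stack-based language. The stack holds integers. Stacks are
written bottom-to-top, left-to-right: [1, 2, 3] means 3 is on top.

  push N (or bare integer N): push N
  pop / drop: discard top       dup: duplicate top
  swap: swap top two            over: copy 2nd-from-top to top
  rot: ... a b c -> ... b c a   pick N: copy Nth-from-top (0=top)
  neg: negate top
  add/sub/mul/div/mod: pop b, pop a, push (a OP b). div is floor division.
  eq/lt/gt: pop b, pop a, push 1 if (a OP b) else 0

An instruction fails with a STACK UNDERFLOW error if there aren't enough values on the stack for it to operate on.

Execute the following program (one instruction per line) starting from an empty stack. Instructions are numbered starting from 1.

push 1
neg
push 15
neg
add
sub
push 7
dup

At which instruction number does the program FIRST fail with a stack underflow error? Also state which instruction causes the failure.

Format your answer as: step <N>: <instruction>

Answer: step 6: sub

Derivation:
Step 1 ('push 1'): stack = [1], depth = 1
Step 2 ('neg'): stack = [-1], depth = 1
Step 3 ('push 15'): stack = [-1, 15], depth = 2
Step 4 ('neg'): stack = [-1, -15], depth = 2
Step 5 ('add'): stack = [-16], depth = 1
Step 6 ('sub'): needs 2 value(s) but depth is 1 — STACK UNDERFLOW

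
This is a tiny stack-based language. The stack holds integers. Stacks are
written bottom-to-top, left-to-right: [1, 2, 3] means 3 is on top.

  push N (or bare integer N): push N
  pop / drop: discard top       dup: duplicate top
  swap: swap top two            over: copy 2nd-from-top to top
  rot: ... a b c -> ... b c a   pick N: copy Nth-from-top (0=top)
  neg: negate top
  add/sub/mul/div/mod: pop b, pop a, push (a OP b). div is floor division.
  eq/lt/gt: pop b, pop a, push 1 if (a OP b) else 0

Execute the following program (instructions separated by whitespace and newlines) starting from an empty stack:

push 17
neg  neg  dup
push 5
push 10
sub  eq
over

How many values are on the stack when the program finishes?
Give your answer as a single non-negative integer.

Answer: 3

Derivation:
After 'push 17': stack = [17] (depth 1)
After 'neg': stack = [-17] (depth 1)
After 'neg': stack = [17] (depth 1)
After 'dup': stack = [17, 17] (depth 2)
After 'push 5': stack = [17, 17, 5] (depth 3)
After 'push 10': stack = [17, 17, 5, 10] (depth 4)
After 'sub': stack = [17, 17, -5] (depth 3)
After 'eq': stack = [17, 0] (depth 2)
After 'over': stack = [17, 0, 17] (depth 3)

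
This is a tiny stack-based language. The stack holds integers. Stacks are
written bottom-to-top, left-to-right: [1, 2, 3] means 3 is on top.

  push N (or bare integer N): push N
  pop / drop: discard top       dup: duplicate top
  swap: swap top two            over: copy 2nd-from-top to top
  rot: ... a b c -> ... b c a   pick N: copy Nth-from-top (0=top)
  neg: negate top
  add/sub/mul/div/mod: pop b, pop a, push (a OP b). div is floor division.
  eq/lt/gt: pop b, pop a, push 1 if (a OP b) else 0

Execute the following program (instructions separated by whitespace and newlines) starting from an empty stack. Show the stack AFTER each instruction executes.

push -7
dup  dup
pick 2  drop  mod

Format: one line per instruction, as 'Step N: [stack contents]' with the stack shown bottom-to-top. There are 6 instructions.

Step 1: [-7]
Step 2: [-7, -7]
Step 3: [-7, -7, -7]
Step 4: [-7, -7, -7, -7]
Step 5: [-7, -7, -7]
Step 6: [-7, 0]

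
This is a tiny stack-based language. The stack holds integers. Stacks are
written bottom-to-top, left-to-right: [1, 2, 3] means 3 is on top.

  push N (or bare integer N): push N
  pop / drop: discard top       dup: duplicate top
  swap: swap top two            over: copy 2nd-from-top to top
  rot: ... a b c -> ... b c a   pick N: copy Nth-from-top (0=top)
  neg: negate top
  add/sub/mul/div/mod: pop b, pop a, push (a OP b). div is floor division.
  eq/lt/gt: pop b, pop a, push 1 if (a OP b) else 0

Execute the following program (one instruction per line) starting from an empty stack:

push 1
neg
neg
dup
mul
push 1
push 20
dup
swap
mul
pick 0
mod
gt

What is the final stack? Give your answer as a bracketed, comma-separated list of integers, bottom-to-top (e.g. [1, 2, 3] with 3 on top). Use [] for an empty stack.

After 'push 1': [1]
After 'neg': [-1]
After 'neg': [1]
After 'dup': [1, 1]
After 'mul': [1]
After 'push 1': [1, 1]
After 'push 20': [1, 1, 20]
After 'dup': [1, 1, 20, 20]
After 'swap': [1, 1, 20, 20]
After 'mul': [1, 1, 400]
After 'pick 0': [1, 1, 400, 400]
After 'mod': [1, 1, 0]
After 'gt': [1, 1]

Answer: [1, 1]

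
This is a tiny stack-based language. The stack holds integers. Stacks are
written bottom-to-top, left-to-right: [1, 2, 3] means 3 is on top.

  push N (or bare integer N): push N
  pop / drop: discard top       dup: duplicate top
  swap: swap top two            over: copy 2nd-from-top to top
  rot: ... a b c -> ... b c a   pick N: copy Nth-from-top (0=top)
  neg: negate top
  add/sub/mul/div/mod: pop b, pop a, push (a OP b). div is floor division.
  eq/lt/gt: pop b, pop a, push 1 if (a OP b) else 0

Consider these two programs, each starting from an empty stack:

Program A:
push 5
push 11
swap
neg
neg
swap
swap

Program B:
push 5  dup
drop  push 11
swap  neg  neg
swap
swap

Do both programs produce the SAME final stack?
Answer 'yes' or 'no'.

Program A trace:
  After 'push 5': [5]
  After 'push 11': [5, 11]
  After 'swap': [11, 5]
  After 'neg': [11, -5]
  After 'neg': [11, 5]
  After 'swap': [5, 11]
  After 'swap': [11, 5]
Program A final stack: [11, 5]

Program B trace:
  After 'push 5': [5]
  After 'dup': [5, 5]
  After 'drop': [5]
  After 'push 11': [5, 11]
  After 'swap': [11, 5]
  After 'neg': [11, -5]
  After 'neg': [11, 5]
  After 'swap': [5, 11]
  After 'swap': [11, 5]
Program B final stack: [11, 5]
Same: yes

Answer: yes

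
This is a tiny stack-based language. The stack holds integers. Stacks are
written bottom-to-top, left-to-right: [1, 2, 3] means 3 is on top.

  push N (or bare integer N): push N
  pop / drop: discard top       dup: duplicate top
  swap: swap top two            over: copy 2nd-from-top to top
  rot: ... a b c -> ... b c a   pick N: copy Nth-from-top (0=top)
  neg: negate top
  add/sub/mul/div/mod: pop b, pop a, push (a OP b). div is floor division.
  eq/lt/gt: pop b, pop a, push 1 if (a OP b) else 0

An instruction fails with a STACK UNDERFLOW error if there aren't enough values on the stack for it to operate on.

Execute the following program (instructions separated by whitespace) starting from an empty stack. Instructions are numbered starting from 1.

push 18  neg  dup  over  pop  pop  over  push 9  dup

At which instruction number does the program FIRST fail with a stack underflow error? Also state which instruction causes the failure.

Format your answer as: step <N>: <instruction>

Step 1 ('push 18'): stack = [18], depth = 1
Step 2 ('neg'): stack = [-18], depth = 1
Step 3 ('dup'): stack = [-18, -18], depth = 2
Step 4 ('over'): stack = [-18, -18, -18], depth = 3
Step 5 ('pop'): stack = [-18, -18], depth = 2
Step 6 ('pop'): stack = [-18], depth = 1
Step 7 ('over'): needs 2 value(s) but depth is 1 — STACK UNDERFLOW

Answer: step 7: over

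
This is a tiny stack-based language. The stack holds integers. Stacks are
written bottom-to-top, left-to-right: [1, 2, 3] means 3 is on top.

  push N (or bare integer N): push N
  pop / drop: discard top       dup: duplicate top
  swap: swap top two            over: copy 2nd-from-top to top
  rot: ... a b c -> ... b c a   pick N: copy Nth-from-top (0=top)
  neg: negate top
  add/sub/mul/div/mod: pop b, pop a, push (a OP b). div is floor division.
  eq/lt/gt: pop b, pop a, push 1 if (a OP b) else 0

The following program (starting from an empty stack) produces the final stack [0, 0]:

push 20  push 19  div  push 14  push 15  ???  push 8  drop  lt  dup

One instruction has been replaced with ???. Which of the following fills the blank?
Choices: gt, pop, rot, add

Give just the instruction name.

Answer: gt

Derivation:
Stack before ???: [1, 14, 15]
Stack after ???:  [1, 0]
Checking each choice:
  gt: MATCH
  pop: produces [1, 1]
  rot: produces [14, 0, 0]
  add: produces [1, 1]


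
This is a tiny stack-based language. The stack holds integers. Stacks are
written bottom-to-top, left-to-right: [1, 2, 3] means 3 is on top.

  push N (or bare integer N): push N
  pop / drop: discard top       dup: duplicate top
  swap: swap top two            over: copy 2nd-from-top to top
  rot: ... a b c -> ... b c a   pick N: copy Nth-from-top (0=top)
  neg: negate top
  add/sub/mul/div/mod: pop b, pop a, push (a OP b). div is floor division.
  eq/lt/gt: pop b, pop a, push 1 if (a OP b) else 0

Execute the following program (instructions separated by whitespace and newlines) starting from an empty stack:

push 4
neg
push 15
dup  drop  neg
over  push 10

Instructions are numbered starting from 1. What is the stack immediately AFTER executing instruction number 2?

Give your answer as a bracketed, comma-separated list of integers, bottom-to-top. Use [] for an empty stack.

Step 1 ('push 4'): [4]
Step 2 ('neg'): [-4]

Answer: [-4]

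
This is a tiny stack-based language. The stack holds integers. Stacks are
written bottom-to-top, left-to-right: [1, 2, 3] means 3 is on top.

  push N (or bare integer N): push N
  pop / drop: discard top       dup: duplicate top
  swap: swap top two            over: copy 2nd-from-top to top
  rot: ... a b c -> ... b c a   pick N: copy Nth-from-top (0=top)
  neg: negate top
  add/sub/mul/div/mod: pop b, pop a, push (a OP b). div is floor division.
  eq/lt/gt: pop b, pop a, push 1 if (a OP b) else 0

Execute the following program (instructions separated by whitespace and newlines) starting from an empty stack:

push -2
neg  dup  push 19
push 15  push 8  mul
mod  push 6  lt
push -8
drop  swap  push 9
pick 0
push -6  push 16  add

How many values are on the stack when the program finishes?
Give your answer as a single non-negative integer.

Answer: 6

Derivation:
After 'push -2': stack = [-2] (depth 1)
After 'neg': stack = [2] (depth 1)
After 'dup': stack = [2, 2] (depth 2)
After 'push 19': stack = [2, 2, 19] (depth 3)
After 'push 15': stack = [2, 2, 19, 15] (depth 4)
After 'push 8': stack = [2, 2, 19, 15, 8] (depth 5)
After 'mul': stack = [2, 2, 19, 120] (depth 4)
After 'mod': stack = [2, 2, 19] (depth 3)
After 'push 6': stack = [2, 2, 19, 6] (depth 4)
After 'lt': stack = [2, 2, 0] (depth 3)
After 'push -8': stack = [2, 2, 0, -8] (depth 4)
After 'drop': stack = [2, 2, 0] (depth 3)
After 'swap': stack = [2, 0, 2] (depth 3)
After 'push 9': stack = [2, 0, 2, 9] (depth 4)
After 'pick 0': stack = [2, 0, 2, 9, 9] (depth 5)
After 'push -6': stack = [2, 0, 2, 9, 9, -6] (depth 6)
After 'push 16': stack = [2, 0, 2, 9, 9, -6, 16] (depth 7)
After 'add': stack = [2, 0, 2, 9, 9, 10] (depth 6)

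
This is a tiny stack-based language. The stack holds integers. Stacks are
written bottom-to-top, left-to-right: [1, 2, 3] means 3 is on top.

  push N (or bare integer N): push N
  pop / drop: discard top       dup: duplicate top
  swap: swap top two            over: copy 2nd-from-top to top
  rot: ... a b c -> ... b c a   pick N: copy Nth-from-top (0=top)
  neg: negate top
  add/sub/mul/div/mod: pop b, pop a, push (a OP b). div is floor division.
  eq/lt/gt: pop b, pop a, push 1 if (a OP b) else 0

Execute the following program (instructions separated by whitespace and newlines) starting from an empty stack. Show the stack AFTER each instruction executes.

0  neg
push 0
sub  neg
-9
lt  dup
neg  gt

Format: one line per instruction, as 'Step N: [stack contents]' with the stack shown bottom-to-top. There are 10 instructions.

Step 1: [0]
Step 2: [0]
Step 3: [0, 0]
Step 4: [0]
Step 5: [0]
Step 6: [0, -9]
Step 7: [0]
Step 8: [0, 0]
Step 9: [0, 0]
Step 10: [0]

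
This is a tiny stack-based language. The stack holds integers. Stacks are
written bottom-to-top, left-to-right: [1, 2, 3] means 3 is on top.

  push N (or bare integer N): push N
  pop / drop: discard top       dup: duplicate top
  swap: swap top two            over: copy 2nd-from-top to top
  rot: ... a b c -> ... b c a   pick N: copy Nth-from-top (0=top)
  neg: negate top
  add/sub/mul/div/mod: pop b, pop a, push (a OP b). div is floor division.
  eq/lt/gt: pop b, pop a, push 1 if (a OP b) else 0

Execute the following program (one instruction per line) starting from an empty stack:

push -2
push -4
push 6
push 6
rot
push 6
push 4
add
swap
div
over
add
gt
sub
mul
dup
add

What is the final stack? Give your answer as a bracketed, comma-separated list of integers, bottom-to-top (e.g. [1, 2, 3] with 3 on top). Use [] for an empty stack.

After 'push -2': [-2]
After 'push -4': [-2, -4]
After 'push 6': [-2, -4, 6]
After 'push 6': [-2, -4, 6, 6]
After 'rot': [-2, 6, 6, -4]
After 'push 6': [-2, 6, 6, -4, 6]
After 'push 4': [-2, 6, 6, -4, 6, 4]
After 'add': [-2, 6, 6, -4, 10]
After 'swap': [-2, 6, 6, 10, -4]
After 'div': [-2, 6, 6, -3]
After 'over': [-2, 6, 6, -3, 6]
After 'add': [-2, 6, 6, 3]
After 'gt': [-2, 6, 1]
After 'sub': [-2, 5]
After 'mul': [-10]
After 'dup': [-10, -10]
After 'add': [-20]

Answer: [-20]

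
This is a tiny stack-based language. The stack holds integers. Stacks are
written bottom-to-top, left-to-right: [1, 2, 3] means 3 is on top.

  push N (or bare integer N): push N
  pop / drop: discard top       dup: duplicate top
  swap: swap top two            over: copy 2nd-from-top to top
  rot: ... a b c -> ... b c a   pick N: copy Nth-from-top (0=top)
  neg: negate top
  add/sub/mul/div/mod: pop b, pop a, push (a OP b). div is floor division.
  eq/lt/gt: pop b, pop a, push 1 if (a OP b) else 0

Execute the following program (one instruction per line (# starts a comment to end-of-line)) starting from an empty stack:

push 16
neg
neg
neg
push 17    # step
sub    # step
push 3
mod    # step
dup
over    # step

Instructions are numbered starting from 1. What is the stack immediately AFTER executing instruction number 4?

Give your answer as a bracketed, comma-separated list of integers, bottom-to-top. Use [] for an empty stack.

Step 1 ('push 16'): [16]
Step 2 ('neg'): [-16]
Step 3 ('neg'): [16]
Step 4 ('neg'): [-16]

Answer: [-16]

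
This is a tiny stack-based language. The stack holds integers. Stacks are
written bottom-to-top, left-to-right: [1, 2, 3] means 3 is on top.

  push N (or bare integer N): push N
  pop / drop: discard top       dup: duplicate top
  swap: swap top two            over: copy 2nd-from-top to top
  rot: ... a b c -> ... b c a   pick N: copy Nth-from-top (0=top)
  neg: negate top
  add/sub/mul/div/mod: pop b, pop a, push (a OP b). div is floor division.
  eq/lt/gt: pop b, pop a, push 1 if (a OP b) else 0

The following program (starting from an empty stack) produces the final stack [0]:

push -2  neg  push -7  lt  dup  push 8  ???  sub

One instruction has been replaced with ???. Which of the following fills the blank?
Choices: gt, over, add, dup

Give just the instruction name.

Answer: gt

Derivation:
Stack before ???: [0, 0, 8]
Stack after ???:  [0, 0]
Checking each choice:
  gt: MATCH
  over: produces [0, 0, 8]
  add: produces [-8]
  dup: produces [0, 0, 0]


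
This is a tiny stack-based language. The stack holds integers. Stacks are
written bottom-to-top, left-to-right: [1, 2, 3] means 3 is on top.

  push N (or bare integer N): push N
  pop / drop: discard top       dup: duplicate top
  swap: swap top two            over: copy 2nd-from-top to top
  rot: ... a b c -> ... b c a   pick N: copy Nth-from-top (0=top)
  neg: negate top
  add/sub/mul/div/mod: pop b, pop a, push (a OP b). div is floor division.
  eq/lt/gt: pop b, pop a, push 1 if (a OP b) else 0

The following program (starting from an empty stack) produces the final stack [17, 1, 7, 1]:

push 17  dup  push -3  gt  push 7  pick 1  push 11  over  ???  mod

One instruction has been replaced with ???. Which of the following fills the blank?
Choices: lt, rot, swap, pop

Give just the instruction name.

Answer: pop

Derivation:
Stack before ???: [17, 1, 7, 1, 11, 1]
Stack after ???:  [17, 1, 7, 1, 11]
Checking each choice:
  lt: modulo by zero
  rot: produces [17, 1, 7, 11, 0]
  swap: produces [17, 1, 7, 1, 1]
  pop: MATCH


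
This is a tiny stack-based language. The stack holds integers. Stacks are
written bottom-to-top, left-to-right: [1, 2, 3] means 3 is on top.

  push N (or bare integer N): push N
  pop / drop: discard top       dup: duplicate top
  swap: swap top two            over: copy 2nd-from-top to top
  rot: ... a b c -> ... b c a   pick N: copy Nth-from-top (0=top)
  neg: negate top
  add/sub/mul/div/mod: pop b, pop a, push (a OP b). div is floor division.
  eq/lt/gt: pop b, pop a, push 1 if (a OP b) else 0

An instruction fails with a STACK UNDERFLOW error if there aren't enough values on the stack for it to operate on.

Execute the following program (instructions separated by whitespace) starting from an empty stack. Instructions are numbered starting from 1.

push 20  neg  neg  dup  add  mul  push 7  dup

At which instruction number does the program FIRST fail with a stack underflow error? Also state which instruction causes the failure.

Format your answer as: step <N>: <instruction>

Step 1 ('push 20'): stack = [20], depth = 1
Step 2 ('neg'): stack = [-20], depth = 1
Step 3 ('neg'): stack = [20], depth = 1
Step 4 ('dup'): stack = [20, 20], depth = 2
Step 5 ('add'): stack = [40], depth = 1
Step 6 ('mul'): needs 2 value(s) but depth is 1 — STACK UNDERFLOW

Answer: step 6: mul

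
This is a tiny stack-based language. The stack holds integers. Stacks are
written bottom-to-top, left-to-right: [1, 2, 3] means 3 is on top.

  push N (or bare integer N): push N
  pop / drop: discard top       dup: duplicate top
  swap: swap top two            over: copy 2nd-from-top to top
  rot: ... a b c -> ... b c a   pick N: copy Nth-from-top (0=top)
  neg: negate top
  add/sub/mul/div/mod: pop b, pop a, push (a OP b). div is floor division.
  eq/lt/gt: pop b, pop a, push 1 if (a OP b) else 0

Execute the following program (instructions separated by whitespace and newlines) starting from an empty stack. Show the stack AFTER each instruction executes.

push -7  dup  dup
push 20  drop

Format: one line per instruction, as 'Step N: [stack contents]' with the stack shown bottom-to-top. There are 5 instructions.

Step 1: [-7]
Step 2: [-7, -7]
Step 3: [-7, -7, -7]
Step 4: [-7, -7, -7, 20]
Step 5: [-7, -7, -7]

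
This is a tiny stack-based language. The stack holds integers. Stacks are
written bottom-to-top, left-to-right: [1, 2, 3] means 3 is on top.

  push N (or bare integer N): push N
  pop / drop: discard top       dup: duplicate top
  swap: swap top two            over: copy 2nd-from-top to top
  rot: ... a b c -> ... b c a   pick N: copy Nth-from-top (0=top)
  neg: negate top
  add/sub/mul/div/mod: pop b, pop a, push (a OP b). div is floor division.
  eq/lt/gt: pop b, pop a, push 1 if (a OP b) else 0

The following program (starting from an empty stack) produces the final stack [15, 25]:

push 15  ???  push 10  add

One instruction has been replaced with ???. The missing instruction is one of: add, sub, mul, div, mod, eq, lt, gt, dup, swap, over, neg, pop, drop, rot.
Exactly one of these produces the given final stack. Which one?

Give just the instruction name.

Answer: dup

Derivation:
Stack before ???: [15]
Stack after ???:  [15, 15]
The instruction that transforms [15] -> [15, 15] is: dup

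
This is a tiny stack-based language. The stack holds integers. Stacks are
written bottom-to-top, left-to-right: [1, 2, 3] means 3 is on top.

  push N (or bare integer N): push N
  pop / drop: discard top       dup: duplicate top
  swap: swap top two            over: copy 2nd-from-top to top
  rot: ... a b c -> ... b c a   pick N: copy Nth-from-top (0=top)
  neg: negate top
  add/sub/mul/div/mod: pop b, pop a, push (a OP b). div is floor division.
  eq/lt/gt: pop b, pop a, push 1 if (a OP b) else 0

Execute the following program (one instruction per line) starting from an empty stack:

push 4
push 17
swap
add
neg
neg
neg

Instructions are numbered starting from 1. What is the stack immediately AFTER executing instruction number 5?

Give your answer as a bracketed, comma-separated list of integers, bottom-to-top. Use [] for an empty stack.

Step 1 ('push 4'): [4]
Step 2 ('push 17'): [4, 17]
Step 3 ('swap'): [17, 4]
Step 4 ('add'): [21]
Step 5 ('neg'): [-21]

Answer: [-21]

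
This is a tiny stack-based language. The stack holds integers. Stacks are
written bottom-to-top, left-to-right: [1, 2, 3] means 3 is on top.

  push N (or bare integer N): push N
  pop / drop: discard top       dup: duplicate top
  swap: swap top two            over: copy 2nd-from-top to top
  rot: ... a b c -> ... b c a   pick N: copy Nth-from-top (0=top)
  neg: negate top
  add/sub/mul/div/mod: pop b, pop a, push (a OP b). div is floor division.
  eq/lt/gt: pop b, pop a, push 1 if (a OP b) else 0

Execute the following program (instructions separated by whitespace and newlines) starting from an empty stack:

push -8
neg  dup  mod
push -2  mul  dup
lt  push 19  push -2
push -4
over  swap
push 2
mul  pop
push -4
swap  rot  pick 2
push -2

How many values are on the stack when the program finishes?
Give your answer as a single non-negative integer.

Answer: 7

Derivation:
After 'push -8': stack = [-8] (depth 1)
After 'neg': stack = [8] (depth 1)
After 'dup': stack = [8, 8] (depth 2)
After 'mod': stack = [0] (depth 1)
After 'push -2': stack = [0, -2] (depth 2)
After 'mul': stack = [0] (depth 1)
After 'dup': stack = [0, 0] (depth 2)
After 'lt': stack = [0] (depth 1)
After 'push 19': stack = [0, 19] (depth 2)
After 'push -2': stack = [0, 19, -2] (depth 3)
  ...
After 'over': stack = [0, 19, -2, -4, -2] (depth 5)
After 'swap': stack = [0, 19, -2, -2, -4] (depth 5)
After 'push 2': stack = [0, 19, -2, -2, -4, 2] (depth 6)
After 'mul': stack = [0, 19, -2, -2, -8] (depth 5)
After 'pop': stack = [0, 19, -2, -2] (depth 4)
After 'push -4': stack = [0, 19, -2, -2, -4] (depth 5)
After 'swap': stack = [0, 19, -2, -4, -2] (depth 5)
After 'rot': stack = [0, 19, -4, -2, -2] (depth 5)
After 'pick 2': stack = [0, 19, -4, -2, -2, -4] (depth 6)
After 'push -2': stack = [0, 19, -4, -2, -2, -4, -2] (depth 7)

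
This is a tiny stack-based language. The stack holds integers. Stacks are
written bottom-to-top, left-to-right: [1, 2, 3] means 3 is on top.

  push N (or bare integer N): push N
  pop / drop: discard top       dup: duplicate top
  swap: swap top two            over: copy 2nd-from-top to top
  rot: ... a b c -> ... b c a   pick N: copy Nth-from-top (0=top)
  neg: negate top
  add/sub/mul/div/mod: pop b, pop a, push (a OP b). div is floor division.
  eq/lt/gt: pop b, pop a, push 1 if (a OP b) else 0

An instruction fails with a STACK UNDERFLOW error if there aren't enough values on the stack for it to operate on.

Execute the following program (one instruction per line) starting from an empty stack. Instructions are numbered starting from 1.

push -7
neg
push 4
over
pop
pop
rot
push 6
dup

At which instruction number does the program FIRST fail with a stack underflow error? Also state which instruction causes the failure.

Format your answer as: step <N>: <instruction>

Answer: step 7: rot

Derivation:
Step 1 ('push -7'): stack = [-7], depth = 1
Step 2 ('neg'): stack = [7], depth = 1
Step 3 ('push 4'): stack = [7, 4], depth = 2
Step 4 ('over'): stack = [7, 4, 7], depth = 3
Step 5 ('pop'): stack = [7, 4], depth = 2
Step 6 ('pop'): stack = [7], depth = 1
Step 7 ('rot'): needs 3 value(s) but depth is 1 — STACK UNDERFLOW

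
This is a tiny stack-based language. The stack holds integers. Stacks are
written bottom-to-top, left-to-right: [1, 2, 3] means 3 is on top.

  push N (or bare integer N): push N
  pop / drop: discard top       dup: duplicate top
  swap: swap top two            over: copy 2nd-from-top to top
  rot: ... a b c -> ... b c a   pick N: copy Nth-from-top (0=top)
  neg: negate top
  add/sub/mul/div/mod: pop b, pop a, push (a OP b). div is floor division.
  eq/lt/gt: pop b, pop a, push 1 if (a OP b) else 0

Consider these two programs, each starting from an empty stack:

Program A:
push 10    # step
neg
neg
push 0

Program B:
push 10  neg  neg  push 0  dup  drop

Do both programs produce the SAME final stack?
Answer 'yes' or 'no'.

Answer: yes

Derivation:
Program A trace:
  After 'push 10': [10]
  After 'neg': [-10]
  After 'neg': [10]
  After 'push 0': [10, 0]
Program A final stack: [10, 0]

Program B trace:
  After 'push 10': [10]
  After 'neg': [-10]
  After 'neg': [10]
  After 'push 0': [10, 0]
  After 'dup': [10, 0, 0]
  After 'drop': [10, 0]
Program B final stack: [10, 0]
Same: yes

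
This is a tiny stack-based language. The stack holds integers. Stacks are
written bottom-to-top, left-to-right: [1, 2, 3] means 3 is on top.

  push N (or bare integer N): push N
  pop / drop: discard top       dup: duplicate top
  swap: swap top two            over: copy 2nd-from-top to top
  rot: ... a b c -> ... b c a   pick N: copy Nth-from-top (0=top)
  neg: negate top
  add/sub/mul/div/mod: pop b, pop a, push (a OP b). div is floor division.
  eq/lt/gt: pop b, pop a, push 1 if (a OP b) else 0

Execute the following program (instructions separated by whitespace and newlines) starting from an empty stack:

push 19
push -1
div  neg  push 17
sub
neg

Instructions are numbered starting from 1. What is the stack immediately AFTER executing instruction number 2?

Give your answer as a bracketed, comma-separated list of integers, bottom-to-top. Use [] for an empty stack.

Step 1 ('push 19'): [19]
Step 2 ('push -1'): [19, -1]

Answer: [19, -1]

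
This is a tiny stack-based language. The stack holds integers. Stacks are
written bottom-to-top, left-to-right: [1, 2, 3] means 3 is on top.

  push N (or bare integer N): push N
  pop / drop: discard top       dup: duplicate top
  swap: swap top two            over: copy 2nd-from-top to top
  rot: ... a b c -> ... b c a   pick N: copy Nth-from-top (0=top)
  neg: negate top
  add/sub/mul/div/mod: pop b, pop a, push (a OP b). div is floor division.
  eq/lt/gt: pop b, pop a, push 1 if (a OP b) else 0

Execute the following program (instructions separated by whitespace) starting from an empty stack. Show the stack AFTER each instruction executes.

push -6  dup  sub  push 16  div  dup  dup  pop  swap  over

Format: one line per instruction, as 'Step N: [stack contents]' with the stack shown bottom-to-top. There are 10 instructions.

Step 1: [-6]
Step 2: [-6, -6]
Step 3: [0]
Step 4: [0, 16]
Step 5: [0]
Step 6: [0, 0]
Step 7: [0, 0, 0]
Step 8: [0, 0]
Step 9: [0, 0]
Step 10: [0, 0, 0]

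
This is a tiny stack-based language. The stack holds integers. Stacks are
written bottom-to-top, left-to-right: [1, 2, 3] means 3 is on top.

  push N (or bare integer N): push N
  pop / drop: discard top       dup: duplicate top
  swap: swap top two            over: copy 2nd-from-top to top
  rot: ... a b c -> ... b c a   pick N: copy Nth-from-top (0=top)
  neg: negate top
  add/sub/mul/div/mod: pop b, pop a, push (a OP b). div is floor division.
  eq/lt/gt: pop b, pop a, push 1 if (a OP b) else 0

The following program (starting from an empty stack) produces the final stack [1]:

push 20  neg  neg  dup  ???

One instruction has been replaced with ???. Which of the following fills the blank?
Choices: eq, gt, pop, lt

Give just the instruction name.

Stack before ???: [20, 20]
Stack after ???:  [1]
Checking each choice:
  eq: MATCH
  gt: produces [0]
  pop: produces [20]
  lt: produces [0]


Answer: eq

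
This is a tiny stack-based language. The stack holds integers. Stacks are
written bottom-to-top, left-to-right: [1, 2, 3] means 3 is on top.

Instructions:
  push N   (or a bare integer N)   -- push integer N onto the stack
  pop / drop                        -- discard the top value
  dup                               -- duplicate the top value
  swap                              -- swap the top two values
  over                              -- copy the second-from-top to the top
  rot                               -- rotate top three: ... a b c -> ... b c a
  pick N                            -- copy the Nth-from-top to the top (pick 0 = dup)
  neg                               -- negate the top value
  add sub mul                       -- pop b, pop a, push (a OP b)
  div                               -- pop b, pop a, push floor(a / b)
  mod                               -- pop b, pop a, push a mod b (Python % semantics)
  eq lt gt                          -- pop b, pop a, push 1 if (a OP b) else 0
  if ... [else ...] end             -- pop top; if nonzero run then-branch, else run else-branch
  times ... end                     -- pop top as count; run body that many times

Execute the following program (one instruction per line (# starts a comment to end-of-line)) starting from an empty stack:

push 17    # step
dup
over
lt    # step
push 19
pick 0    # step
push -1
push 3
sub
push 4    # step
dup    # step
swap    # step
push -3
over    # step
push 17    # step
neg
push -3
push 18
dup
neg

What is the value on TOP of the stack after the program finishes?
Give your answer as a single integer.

Answer: -18

Derivation:
After 'push 17': [17]
After 'dup': [17, 17]
After 'over': [17, 17, 17]
After 'lt': [17, 0]
After 'push 19': [17, 0, 19]
After 'pick 0': [17, 0, 19, 19]
After 'push -1': [17, 0, 19, 19, -1]
After 'push 3': [17, 0, 19, 19, -1, 3]
After 'sub': [17, 0, 19, 19, -4]
After 'push 4': [17, 0, 19, 19, -4, 4]
After 'dup': [17, 0, 19, 19, -4, 4, 4]
After 'swap': [17, 0, 19, 19, -4, 4, 4]
After 'push -3': [17, 0, 19, 19, -4, 4, 4, -3]
After 'over': [17, 0, 19, 19, -4, 4, 4, -3, 4]
After 'push 17': [17, 0, 19, 19, -4, 4, 4, -3, 4, 17]
After 'neg': [17, 0, 19, 19, -4, 4, 4, -3, 4, -17]
After 'push -3': [17, 0, 19, 19, -4, 4, 4, -3, 4, -17, -3]
After 'push 18': [17, 0, 19, 19, -4, 4, 4, -3, 4, -17, -3, 18]
After 'dup': [17, 0, 19, 19, -4, 4, 4, -3, 4, -17, -3, 18, 18]
After 'neg': [17, 0, 19, 19, -4, 4, 4, -3, 4, -17, -3, 18, -18]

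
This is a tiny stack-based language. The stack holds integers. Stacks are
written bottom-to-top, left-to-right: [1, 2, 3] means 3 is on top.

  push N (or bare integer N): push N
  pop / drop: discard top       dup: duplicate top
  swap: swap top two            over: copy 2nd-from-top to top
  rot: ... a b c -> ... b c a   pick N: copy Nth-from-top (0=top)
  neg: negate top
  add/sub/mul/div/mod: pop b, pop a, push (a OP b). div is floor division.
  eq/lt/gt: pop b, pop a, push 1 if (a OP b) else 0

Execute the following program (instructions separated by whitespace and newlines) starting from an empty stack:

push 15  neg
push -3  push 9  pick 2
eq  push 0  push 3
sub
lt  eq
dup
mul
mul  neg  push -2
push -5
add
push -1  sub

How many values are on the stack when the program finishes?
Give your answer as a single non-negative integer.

Answer: 2

Derivation:
After 'push 15': stack = [15] (depth 1)
After 'neg': stack = [-15] (depth 1)
After 'push -3': stack = [-15, -3] (depth 2)
After 'push 9': stack = [-15, -3, 9] (depth 3)
After 'pick 2': stack = [-15, -3, 9, -15] (depth 4)
After 'eq': stack = [-15, -3, 0] (depth 3)
After 'push 0': stack = [-15, -3, 0, 0] (depth 4)
After 'push 3': stack = [-15, -3, 0, 0, 3] (depth 5)
After 'sub': stack = [-15, -3, 0, -3] (depth 4)
After 'lt': stack = [-15, -3, 0] (depth 3)
After 'eq': stack = [-15, 0] (depth 2)
After 'dup': stack = [-15, 0, 0] (depth 3)
After 'mul': stack = [-15, 0] (depth 2)
After 'mul': stack = [0] (depth 1)
After 'neg': stack = [0] (depth 1)
After 'push -2': stack = [0, -2] (depth 2)
After 'push -5': stack = [0, -2, -5] (depth 3)
After 'add': stack = [0, -7] (depth 2)
After 'push -1': stack = [0, -7, -1] (depth 3)
After 'sub': stack = [0, -6] (depth 2)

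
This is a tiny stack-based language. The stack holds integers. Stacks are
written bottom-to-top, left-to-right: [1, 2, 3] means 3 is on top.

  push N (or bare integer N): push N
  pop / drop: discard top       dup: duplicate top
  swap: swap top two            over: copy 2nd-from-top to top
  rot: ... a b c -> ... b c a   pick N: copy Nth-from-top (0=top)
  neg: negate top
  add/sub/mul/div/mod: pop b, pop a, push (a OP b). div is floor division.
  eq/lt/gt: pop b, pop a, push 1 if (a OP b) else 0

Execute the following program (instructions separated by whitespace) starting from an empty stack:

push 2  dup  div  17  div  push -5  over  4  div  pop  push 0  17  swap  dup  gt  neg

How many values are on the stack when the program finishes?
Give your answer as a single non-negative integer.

After 'push 2': stack = [2] (depth 1)
After 'dup': stack = [2, 2] (depth 2)
After 'div': stack = [1] (depth 1)
After 'push 17': stack = [1, 17] (depth 2)
After 'div': stack = [0] (depth 1)
After 'push -5': stack = [0, -5] (depth 2)
After 'over': stack = [0, -5, 0] (depth 3)
After 'push 4': stack = [0, -5, 0, 4] (depth 4)
After 'div': stack = [0, -5, 0] (depth 3)
After 'pop': stack = [0, -5] (depth 2)
After 'push 0': stack = [0, -5, 0] (depth 3)
After 'push 17': stack = [0, -5, 0, 17] (depth 4)
After 'swap': stack = [0, -5, 17, 0] (depth 4)
After 'dup': stack = [0, -5, 17, 0, 0] (depth 5)
After 'gt': stack = [0, -5, 17, 0] (depth 4)
After 'neg': stack = [0, -5, 17, 0] (depth 4)

Answer: 4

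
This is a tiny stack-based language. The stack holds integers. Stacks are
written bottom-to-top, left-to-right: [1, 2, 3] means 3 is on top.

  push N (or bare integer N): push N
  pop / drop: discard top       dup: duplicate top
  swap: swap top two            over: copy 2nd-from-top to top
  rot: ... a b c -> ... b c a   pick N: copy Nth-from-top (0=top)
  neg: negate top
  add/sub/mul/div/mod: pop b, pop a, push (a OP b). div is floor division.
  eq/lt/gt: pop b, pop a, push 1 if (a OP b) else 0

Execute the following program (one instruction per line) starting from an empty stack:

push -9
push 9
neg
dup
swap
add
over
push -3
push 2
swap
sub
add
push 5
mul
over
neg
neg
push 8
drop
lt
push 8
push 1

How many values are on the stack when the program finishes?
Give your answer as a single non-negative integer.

After 'push -9': stack = [-9] (depth 1)
After 'push 9': stack = [-9, 9] (depth 2)
After 'neg': stack = [-9, -9] (depth 2)
After 'dup': stack = [-9, -9, -9] (depth 3)
After 'swap': stack = [-9, -9, -9] (depth 3)
After 'add': stack = [-9, -18] (depth 2)
After 'over': stack = [-9, -18, -9] (depth 3)
After 'push -3': stack = [-9, -18, -9, -3] (depth 4)
After 'push 2': stack = [-9, -18, -9, -3, 2] (depth 5)
After 'swap': stack = [-9, -18, -9, 2, -3] (depth 5)
  ...
After 'push 5': stack = [-9, -18, -4, 5] (depth 4)
After 'mul': stack = [-9, -18, -20] (depth 3)
After 'over': stack = [-9, -18, -20, -18] (depth 4)
After 'neg': stack = [-9, -18, -20, 18] (depth 4)
After 'neg': stack = [-9, -18, -20, -18] (depth 4)
After 'push 8': stack = [-9, -18, -20, -18, 8] (depth 5)
After 'drop': stack = [-9, -18, -20, -18] (depth 4)
After 'lt': stack = [-9, -18, 1] (depth 3)
After 'push 8': stack = [-9, -18, 1, 8] (depth 4)
After 'push 1': stack = [-9, -18, 1, 8, 1] (depth 5)

Answer: 5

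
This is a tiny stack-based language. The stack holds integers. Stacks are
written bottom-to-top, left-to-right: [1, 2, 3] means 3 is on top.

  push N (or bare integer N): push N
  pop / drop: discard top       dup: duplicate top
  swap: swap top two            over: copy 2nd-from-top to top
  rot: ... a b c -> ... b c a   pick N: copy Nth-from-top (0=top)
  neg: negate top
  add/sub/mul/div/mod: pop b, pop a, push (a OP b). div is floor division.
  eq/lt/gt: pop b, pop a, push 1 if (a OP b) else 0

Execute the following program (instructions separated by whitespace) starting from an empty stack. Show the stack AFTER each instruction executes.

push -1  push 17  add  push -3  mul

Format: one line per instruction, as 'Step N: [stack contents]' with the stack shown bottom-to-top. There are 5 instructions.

Step 1: [-1]
Step 2: [-1, 17]
Step 3: [16]
Step 4: [16, -3]
Step 5: [-48]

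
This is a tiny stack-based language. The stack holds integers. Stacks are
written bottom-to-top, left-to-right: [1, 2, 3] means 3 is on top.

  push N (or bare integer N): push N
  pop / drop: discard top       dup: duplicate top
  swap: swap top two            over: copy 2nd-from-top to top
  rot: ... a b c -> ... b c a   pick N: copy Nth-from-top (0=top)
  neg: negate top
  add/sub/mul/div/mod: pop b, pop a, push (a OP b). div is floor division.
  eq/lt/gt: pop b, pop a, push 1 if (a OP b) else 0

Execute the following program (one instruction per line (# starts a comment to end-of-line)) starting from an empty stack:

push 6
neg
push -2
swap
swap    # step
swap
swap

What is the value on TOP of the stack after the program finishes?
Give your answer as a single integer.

After 'push 6': [6]
After 'neg': [-6]
After 'push -2': [-6, -2]
After 'swap': [-2, -6]
After 'swap': [-6, -2]
After 'swap': [-2, -6]
After 'swap': [-6, -2]

Answer: -2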